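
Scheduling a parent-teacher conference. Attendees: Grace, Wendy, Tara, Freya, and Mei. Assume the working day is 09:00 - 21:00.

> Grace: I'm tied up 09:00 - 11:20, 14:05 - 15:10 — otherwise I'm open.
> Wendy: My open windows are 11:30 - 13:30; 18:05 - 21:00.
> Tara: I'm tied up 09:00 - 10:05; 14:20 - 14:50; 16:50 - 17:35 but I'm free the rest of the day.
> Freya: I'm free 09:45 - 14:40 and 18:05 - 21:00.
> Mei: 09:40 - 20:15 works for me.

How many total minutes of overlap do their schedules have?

Grace free: 11:20-14:05, 15:10-21:00 (invert busy blocks within the working day).
Wendy free: 11:30-13:30, 18:05-21:00.
Tara free: 10:05-14:20, 14:50-16:50, 17:35-21:00 (invert busy blocks within the working day).
Freya free: 09:45-14:40, 18:05-21:00.
Mei free: 09:40-20:15.
Grace ∩ Wendy: 11:30-13:30, 18:05-21:00.
Grace ∩ Wendy ∩ Tara: 11:30-13:30, 18:05-21:00.
Grace ∩ Wendy ∩ Tara ∩ Freya: 11:30-13:30, 18:05-21:00.
Grace ∩ Wendy ∩ Tara ∩ Freya ∩ Mei: 11:30-13:30, 18:05-20:15.
Those are the intersection windows.
Summing the common windows: 120 + 130 = 250 minutes.

250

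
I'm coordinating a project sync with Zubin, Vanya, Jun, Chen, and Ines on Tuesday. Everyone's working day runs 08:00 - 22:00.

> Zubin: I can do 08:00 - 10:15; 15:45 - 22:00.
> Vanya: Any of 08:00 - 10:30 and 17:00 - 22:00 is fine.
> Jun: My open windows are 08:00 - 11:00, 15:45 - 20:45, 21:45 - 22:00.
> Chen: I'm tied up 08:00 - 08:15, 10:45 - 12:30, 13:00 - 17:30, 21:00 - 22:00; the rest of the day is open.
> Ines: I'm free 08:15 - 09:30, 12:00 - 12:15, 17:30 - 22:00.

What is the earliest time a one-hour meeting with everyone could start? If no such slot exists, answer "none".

Zubin free: 08:00-10:15, 15:45-22:00.
Vanya free: 08:00-10:30, 17:00-22:00.
Jun free: 08:00-11:00, 15:45-20:45, 21:45-22:00.
Chen free: 08:15-10:45, 12:30-13:00, 17:30-21:00 (invert busy blocks within the working day).
Ines free: 08:15-09:30, 12:00-12:15, 17:30-22:00.
Zubin ∩ Vanya: 08:00-10:15, 17:00-22:00.
Zubin ∩ Vanya ∩ Jun: 08:00-10:15, 17:00-20:45, 21:45-22:00.
Zubin ∩ Vanya ∩ Jun ∩ Chen: 08:15-10:15, 17:30-20:45.
Zubin ∩ Vanya ∩ Jun ∩ Chen ∩ Ines: 08:15-09:30, 17:30-20:45.
So the common availability across everyone is 08:15-09:30, 17:30-20:45.
The first common window of at least 60 minutes is 08:15-09:30, so the earliest start is 08:15.

08:15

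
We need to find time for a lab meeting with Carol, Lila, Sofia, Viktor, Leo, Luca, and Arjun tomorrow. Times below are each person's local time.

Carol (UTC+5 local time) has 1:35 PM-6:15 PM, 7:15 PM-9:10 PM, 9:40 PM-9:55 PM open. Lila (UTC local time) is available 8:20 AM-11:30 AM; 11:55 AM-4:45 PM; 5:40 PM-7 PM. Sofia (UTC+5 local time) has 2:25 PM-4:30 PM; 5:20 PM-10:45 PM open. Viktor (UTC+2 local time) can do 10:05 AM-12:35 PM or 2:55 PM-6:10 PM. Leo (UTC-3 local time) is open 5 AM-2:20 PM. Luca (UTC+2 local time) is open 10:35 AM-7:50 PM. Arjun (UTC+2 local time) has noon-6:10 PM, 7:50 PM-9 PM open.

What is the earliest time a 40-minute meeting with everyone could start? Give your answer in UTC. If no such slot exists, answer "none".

Carol in UTC: 08:35-13:15, 14:15-16:10, 16:40-16:55 (subtract 5h to convert from UTC+5).
Lila in UTC: 08:20-11:30, 11:55-16:45, 17:40-19:00.
Sofia in UTC: 09:25-11:30, 12:20-17:45 (subtract 5h to convert from UTC+5).
Viktor in UTC: 08:05-10:35, 12:55-16:10 (subtract 2h to convert from UTC+2).
Leo in UTC: 08:00-17:20 (add 3h to convert from UTC-3).
Luca in UTC: 08:35-17:50 (subtract 2h to convert from UTC+2).
Arjun in UTC: 10:00-16:10, 17:50-19:00 (subtract 2h to convert from UTC+2).
Carol ∩ Lila: 08:35-11:30, 11:55-13:15, 14:15-16:10, 16:40-16:45.
Carol ∩ Lila ∩ Sofia: 09:25-11:30, 12:20-13:15, 14:15-16:10, 16:40-16:45.
Carol ∩ Lila ∩ Sofia ∩ Viktor: 09:25-10:35, 12:55-13:15, 14:15-16:10.
Carol ∩ Lila ∩ Sofia ∩ Viktor ∩ Leo: 09:25-10:35, 12:55-13:15, 14:15-16:10.
Carol ∩ Lila ∩ Sofia ∩ Viktor ∩ Leo ∩ Luca: 09:25-10:35, 12:55-13:15, 14:15-16:10.
Carol ∩ Lila ∩ Sofia ∩ Viktor ∩ Leo ∩ Luca ∩ Arjun: 10:00-10:35, 12:55-13:15, 14:15-16:10.
The first common window of at least 40 minutes is 14:15-16:10, so the earliest start is 14:15.

14:15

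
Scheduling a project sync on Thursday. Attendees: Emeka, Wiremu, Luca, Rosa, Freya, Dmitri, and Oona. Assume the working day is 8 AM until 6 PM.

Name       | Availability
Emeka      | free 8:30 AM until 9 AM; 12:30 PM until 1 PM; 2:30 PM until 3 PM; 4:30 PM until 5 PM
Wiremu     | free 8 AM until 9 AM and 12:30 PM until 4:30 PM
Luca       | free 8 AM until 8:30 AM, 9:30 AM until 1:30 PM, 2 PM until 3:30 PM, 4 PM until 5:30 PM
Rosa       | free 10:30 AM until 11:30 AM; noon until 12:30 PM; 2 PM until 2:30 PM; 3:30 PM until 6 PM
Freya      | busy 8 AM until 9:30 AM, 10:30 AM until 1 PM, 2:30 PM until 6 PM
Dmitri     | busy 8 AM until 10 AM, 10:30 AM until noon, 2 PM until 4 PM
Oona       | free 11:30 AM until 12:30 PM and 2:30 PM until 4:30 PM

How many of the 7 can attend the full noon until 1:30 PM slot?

Emeka free: 08:30-09:00, 12:30-13:00, 14:30-15:00, 16:30-17:00.
Wiremu free: 08:00-09:00, 12:30-16:30.
Luca free: 08:00-08:30, 09:30-13:30, 14:00-15:30, 16:00-17:30.
Rosa free: 10:30-11:30, 12:00-12:30, 14:00-14:30, 15:30-18:00.
Freya free: 09:30-10:30, 13:00-14:30 (invert busy blocks within the working day).
Dmitri free: 10:00-10:30, 12:00-14:00, 16:00-18:00 (invert busy blocks within the working day).
Oona free: 11:30-12:30, 14:30-16:30.
Luca and Dmitri can make the full 12:00-13:30 slot — that's 2.

2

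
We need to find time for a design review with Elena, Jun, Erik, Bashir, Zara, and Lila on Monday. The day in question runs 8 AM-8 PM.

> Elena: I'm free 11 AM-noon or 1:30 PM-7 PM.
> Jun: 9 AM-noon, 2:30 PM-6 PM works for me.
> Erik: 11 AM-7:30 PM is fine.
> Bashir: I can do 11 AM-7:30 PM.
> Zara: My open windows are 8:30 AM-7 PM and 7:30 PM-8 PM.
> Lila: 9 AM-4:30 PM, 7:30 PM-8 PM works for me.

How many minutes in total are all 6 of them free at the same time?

Elena ∩ Jun: 11:00-12:00, 14:30-18:00.
Elena ∩ Jun ∩ Erik: 11:00-12:00, 14:30-18:00.
Elena ∩ Jun ∩ Erik ∩ Bashir: 11:00-12:00, 14:30-18:00.
Elena ∩ Jun ∩ Erik ∩ Bashir ∩ Zara: 11:00-12:00, 14:30-18:00.
Elena ∩ Jun ∩ Erik ∩ Bashir ∩ Zara ∩ Lila: 11:00-12:00, 14:30-16:30.
Summing the common windows: 60 + 120 = 180 minutes.

180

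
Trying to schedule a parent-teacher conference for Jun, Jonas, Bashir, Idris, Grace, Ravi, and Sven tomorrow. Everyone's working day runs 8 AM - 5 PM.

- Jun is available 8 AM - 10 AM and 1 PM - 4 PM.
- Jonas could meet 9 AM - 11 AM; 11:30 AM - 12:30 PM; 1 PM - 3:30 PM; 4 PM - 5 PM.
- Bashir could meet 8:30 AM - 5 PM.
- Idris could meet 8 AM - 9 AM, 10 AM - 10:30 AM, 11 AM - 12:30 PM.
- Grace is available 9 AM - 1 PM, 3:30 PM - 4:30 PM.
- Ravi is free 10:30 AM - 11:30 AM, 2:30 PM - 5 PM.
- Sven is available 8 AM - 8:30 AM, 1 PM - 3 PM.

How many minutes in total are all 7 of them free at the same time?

Jun ∩ Jonas: 09:00-10:00, 13:00-15:30.
Jun ∩ Jonas ∩ Bashir: 09:00-10:00, 13:00-15:30.
Jun ∩ Jonas ∩ Bashir ∩ Idris: ∅.
Jun ∩ Jonas ∩ Bashir ∩ Idris ∩ Grace: ∅.
Jun ∩ Jonas ∩ Bashir ∩ Idris ∩ Grace ∩ Ravi: ∅.
Jun ∩ Jonas ∩ Bashir ∩ Idris ∩ Grace ∩ Ravi ∩ Sven: ∅.
There is no time when everyone is free.
There is no common window, so the total is 0 minutes.

0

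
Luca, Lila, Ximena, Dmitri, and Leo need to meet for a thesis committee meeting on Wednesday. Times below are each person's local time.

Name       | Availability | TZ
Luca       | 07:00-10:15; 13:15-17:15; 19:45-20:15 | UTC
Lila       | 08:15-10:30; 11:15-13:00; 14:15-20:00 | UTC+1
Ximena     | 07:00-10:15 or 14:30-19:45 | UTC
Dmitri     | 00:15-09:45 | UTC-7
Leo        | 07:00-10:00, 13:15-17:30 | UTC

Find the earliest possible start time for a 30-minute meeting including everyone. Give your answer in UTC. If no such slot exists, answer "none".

07:15

Luca in UTC: 07:00-10:15, 13:15-17:15, 19:45-20:15.
Lila in UTC: 07:15-09:30, 10:15-12:00, 13:15-19:00 (subtract 1h to convert from UTC+1).
Ximena in UTC: 07:00-10:15, 14:30-19:45.
Dmitri in UTC: 07:15-16:45 (add 7h to convert from UTC-7).
Leo in UTC: 07:00-10:00, 13:15-17:30.
Luca ∩ Lila: 07:15-09:30, 13:15-17:15.
Luca ∩ Lila ∩ Ximena: 07:15-09:30, 14:30-17:15.
Luca ∩ Lila ∩ Ximena ∩ Dmitri: 07:15-09:30, 14:30-16:45.
Luca ∩ Lila ∩ Ximena ∩ Dmitri ∩ Leo: 07:15-09:30, 14:30-16:45.
So the common availability across everyone is 07:15-09:30, 14:30-16:45.
The first common window of at least 30 minutes is 07:15-09:30, so the earliest start is 07:15.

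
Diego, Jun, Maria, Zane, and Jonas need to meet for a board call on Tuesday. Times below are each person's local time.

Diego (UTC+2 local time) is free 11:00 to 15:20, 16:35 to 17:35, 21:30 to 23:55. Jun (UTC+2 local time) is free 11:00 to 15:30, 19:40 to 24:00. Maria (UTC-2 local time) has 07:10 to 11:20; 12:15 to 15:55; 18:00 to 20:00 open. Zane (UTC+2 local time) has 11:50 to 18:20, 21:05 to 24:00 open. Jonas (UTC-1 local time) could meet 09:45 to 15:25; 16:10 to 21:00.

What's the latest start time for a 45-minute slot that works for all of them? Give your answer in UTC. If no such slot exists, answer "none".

21:10

Diego in UTC: 09:00-13:20, 14:35-15:35, 19:30-21:55 (subtract 2h to convert from UTC+2).
Jun in UTC: 09:00-13:30, 17:40-22:00 (subtract 2h to convert from UTC+2).
Maria in UTC: 09:10-13:20, 14:15-17:55, 20:00-22:00 (add 2h to convert from UTC-2).
Zane in UTC: 09:50-16:20, 19:05-22:00 (subtract 2h to convert from UTC+2).
Jonas in UTC: 10:45-16:25, 17:10-22:00 (add 1h to convert from UTC-1).
Diego ∩ Jun: 09:00-13:20, 19:30-21:55.
Diego ∩ Jun ∩ Maria: 09:10-13:20, 20:00-21:55.
Diego ∩ Jun ∩ Maria ∩ Zane: 09:50-13:20, 20:00-21:55.
Diego ∩ Jun ∩ Maria ∩ Zane ∩ Jonas: 10:45-13:20, 20:00-21:55.
The last common window of at least 45 minutes is 20:00-21:55; a 45-minute meeting can start as late as 21:10 and still end by 21:55.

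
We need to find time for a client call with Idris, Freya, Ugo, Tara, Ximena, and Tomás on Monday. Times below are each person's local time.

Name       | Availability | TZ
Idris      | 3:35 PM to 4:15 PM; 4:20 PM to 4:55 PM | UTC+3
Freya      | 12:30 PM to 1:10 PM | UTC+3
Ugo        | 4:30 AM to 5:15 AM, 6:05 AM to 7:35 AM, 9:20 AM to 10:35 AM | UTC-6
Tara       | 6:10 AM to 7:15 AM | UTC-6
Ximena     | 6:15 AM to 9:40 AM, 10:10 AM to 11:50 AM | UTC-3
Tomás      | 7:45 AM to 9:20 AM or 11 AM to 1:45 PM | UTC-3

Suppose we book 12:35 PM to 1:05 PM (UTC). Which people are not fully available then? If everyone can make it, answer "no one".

Idris in UTC: 12:35-13:15, 13:20-13:55 (subtract 3h to convert from UTC+3).
Freya in UTC: 09:30-10:10 (subtract 3h to convert from UTC+3).
Ugo in UTC: 10:30-11:15, 12:05-13:35, 15:20-16:35 (add 6h to convert from UTC-6).
Tara in UTC: 12:10-13:15 (add 6h to convert from UTC-6).
Ximena in UTC: 09:15-12:40, 13:10-14:50 (add 3h to convert from UTC-3).
Tomás in UTC: 10:45-12:20, 14:00-16:45 (add 3h to convert from UTC-3).
Idris: free for 12:35-13:05. Freya: not fully free for 12:35-13:05. Ugo: free for 12:35-13:05. Tara: free for 12:35-13:05. Ximena: not fully free for 12:35-13:05. Tomás: not fully free for 12:35-13:05.

Freya, Tomás, Ximena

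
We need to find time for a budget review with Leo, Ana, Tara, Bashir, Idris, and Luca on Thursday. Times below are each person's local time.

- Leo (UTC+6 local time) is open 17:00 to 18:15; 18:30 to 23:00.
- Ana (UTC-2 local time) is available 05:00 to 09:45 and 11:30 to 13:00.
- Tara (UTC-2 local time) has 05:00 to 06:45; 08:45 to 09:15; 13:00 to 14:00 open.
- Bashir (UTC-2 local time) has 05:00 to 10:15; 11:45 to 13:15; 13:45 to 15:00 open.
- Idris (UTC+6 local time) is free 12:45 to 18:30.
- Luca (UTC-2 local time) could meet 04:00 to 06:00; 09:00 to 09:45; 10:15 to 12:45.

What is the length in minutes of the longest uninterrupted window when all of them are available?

Leo in UTC: 11:00-12:15, 12:30-17:00 (subtract 6h to convert from UTC+6).
Ana in UTC: 07:00-11:45, 13:30-15:00 (add 2h to convert from UTC-2).
Tara in UTC: 07:00-08:45, 10:45-11:15, 15:00-16:00 (add 2h to convert from UTC-2).
Bashir in UTC: 07:00-12:15, 13:45-15:15, 15:45-17:00 (add 2h to convert from UTC-2).
Idris in UTC: 06:45-12:30 (subtract 6h to convert from UTC+6).
Luca in UTC: 06:00-08:00, 11:00-11:45, 12:15-14:45 (add 2h to convert from UTC-2).
Leo ∩ Ana: 11:00-11:45, 13:30-15:00.
Leo ∩ Ana ∩ Tara: 11:00-11:15.
Leo ∩ Ana ∩ Tara ∩ Bashir: 11:00-11:15.
Leo ∩ Ana ∩ Tara ∩ Bashir ∩ Idris: 11:00-11:15.
Leo ∩ Ana ∩ Tara ∩ Bashir ∩ Idris ∩ Luca: 11:00-11:15.
The longest is 11:00-11:15 at 15 minutes.

15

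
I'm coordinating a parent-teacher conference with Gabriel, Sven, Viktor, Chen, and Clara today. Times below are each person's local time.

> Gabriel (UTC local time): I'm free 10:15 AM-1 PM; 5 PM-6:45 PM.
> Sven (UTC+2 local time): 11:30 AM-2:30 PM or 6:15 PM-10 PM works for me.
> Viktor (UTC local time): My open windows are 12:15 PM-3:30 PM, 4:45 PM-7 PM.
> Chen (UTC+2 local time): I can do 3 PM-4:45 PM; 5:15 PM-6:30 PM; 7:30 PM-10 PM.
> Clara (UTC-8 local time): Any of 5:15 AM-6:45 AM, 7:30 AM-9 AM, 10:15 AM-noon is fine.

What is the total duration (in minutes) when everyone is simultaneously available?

30

Gabriel in UTC: 10:15-13:00, 17:00-18:45.
Sven in UTC: 09:30-12:30, 16:15-20:00 (subtract 2h to convert from UTC+2).
Viktor in UTC: 12:15-15:30, 16:45-19:00.
Chen in UTC: 13:00-14:45, 15:15-16:30, 17:30-20:00 (subtract 2h to convert from UTC+2).
Clara in UTC: 13:15-14:45, 15:30-17:00, 18:15-20:00 (add 8h to convert from UTC-8).
Gabriel ∩ Sven: 10:15-12:30, 17:00-18:45.
Gabriel ∩ Sven ∩ Viktor: 12:15-12:30, 17:00-18:45.
Gabriel ∩ Sven ∩ Viktor ∩ Chen: 17:30-18:45.
Gabriel ∩ Sven ∩ Viktor ∩ Chen ∩ Clara: 18:15-18:45.
That's a single block of 30 minutes.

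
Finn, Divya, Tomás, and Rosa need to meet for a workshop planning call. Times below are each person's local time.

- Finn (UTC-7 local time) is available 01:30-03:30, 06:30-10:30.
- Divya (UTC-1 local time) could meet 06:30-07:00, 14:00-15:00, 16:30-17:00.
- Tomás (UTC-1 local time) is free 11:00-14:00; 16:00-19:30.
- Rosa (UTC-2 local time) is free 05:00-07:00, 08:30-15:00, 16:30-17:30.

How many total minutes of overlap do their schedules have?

Finn in UTC: 08:30-10:30, 13:30-17:30 (add 7h to convert from UTC-7).
Divya in UTC: 07:30-08:00, 15:00-16:00, 17:30-18:00 (add 1h to convert from UTC-1).
Tomás in UTC: 12:00-15:00, 17:00-20:30 (add 1h to convert from UTC-1).
Rosa in UTC: 07:00-09:00, 10:30-17:00, 18:30-19:30 (add 2h to convert from UTC-2).
Finn ∩ Divya: 15:00-16:00.
Finn ∩ Divya ∩ Tomás: ∅.
Finn ∩ Divya ∩ Tomás ∩ Rosa: ∅.
There is no time when everyone is free.
There is no common window, so the total is 0 minutes.

0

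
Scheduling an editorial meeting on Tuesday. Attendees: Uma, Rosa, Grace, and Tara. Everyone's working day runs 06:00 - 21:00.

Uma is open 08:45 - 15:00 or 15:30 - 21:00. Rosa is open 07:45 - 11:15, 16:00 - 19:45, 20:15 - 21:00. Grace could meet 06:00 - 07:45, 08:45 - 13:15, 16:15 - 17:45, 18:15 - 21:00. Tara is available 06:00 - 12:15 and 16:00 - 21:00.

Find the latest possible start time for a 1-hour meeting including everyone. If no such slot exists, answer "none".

Uma ∩ Rosa: 08:45-11:15, 16:00-19:45, 20:15-21:00.
Uma ∩ Rosa ∩ Grace: 08:45-11:15, 16:15-17:45, 18:15-19:45, 20:15-21:00.
Uma ∩ Rosa ∩ Grace ∩ Tara: 08:45-11:15, 16:15-17:45, 18:15-19:45, 20:15-21:00.
The last common window of at least 60 minutes is 18:15-19:45; a 60-minute meeting can start as late as 18:45 and still end by 19:45.

18:45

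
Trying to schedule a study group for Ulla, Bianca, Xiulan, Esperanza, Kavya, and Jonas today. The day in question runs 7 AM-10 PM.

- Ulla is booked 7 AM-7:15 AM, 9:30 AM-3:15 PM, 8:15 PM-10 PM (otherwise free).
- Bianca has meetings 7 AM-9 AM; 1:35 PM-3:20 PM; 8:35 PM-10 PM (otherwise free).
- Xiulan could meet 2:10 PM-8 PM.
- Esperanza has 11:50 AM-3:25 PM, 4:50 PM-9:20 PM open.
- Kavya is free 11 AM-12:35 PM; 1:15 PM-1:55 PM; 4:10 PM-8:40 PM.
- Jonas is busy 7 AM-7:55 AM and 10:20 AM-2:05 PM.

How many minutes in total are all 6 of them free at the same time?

190

Ulla free: 07:15-09:30, 15:15-20:15 (invert busy blocks within the working day).
Bianca free: 09:00-13:35, 15:20-20:35 (invert busy blocks within the working day).
Xiulan free: 14:10-20:00.
Esperanza free: 11:50-15:25, 16:50-21:20.
Kavya free: 11:00-12:35, 13:15-13:55, 16:10-20:40.
Jonas free: 07:55-10:20, 14:05-22:00 (invert busy blocks within the working day).
Ulla ∩ Bianca: 09:00-09:30, 15:20-20:15.
Ulla ∩ Bianca ∩ Xiulan: 15:20-20:00.
Ulla ∩ Bianca ∩ Xiulan ∩ Esperanza: 15:20-15:25, 16:50-20:00.
Ulla ∩ Bianca ∩ Xiulan ∩ Esperanza ∩ Kavya: 16:50-20:00.
Ulla ∩ Bianca ∩ Xiulan ∩ Esperanza ∩ Kavya ∩ Jonas: 16:50-20:00.
That's a single block of 190 minutes.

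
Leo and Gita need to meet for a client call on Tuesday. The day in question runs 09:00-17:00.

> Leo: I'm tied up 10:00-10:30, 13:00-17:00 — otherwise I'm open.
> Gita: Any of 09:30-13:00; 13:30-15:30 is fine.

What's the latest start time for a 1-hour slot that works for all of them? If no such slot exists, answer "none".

Leo free: 09:00-10:00, 10:30-13:00 (invert busy blocks within the working day).
Gita free: 09:30-13:00, 13:30-15:30.
Leo ∩ Gita: 09:30-10:00, 10:30-13:00.
The last common window of at least 60 minutes is 10:30-13:00; a 60-minute meeting can start as late as 12:00 and still end by 13:00.

12:00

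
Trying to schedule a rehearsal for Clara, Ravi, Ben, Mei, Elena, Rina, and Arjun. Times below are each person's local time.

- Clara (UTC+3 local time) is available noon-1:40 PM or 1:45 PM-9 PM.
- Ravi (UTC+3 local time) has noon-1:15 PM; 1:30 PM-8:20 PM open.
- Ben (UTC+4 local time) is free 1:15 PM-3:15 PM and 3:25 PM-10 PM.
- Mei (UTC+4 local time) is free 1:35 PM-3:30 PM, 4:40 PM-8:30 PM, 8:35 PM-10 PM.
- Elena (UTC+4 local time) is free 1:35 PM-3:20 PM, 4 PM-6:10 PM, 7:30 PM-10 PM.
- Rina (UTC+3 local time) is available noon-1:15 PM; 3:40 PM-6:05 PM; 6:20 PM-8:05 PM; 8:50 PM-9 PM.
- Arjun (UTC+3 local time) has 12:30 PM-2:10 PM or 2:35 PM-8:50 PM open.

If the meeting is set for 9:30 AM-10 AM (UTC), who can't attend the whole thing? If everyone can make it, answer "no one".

Elena, Mei

Clara in UTC: 09:00-10:40, 10:45-18:00 (subtract 3h to convert from UTC+3).
Ravi in UTC: 09:00-10:15, 10:30-17:20 (subtract 3h to convert from UTC+3).
Ben in UTC: 09:15-11:15, 11:25-18:00 (subtract 4h to convert from UTC+4).
Mei in UTC: 09:35-11:30, 12:40-16:30, 16:35-18:00 (subtract 4h to convert from UTC+4).
Elena in UTC: 09:35-11:20, 12:00-14:10, 15:30-18:00 (subtract 4h to convert from UTC+4).
Rina in UTC: 09:00-10:15, 12:40-15:05, 15:20-17:05, 17:50-18:00 (subtract 3h to convert from UTC+3).
Arjun in UTC: 09:30-11:10, 11:35-17:50 (subtract 3h to convert from UTC+3).
Clara: free for 09:30-10:00. Ravi: free for 09:30-10:00. Ben: free for 09:30-10:00. Mei: not fully free for 09:30-10:00. Elena: not fully free for 09:30-10:00. Rina: free for 09:30-10:00. Arjun: free for 09:30-10:00.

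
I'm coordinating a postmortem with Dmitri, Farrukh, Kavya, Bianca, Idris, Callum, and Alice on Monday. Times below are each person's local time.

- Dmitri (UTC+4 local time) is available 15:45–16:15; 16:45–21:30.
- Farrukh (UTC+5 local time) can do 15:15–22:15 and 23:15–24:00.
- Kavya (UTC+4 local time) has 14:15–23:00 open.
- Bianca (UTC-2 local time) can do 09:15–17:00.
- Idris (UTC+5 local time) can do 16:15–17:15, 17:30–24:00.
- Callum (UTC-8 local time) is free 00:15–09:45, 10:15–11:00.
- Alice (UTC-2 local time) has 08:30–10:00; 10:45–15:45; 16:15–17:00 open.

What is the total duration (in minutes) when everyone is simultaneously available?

285

Dmitri in UTC: 11:45-12:15, 12:45-17:30 (subtract 4h to convert from UTC+4).
Farrukh in UTC: 10:15-17:15, 18:15-19:00 (subtract 5h to convert from UTC+5).
Kavya in UTC: 10:15-19:00 (subtract 4h to convert from UTC+4).
Bianca in UTC: 11:15-19:00 (add 2h to convert from UTC-2).
Idris in UTC: 11:15-12:15, 12:30-19:00 (subtract 5h to convert from UTC+5).
Callum in UTC: 08:15-17:45, 18:15-19:00 (add 8h to convert from UTC-8).
Alice in UTC: 10:30-12:00, 12:45-17:45, 18:15-19:00 (add 2h to convert from UTC-2).
Dmitri ∩ Farrukh: 11:45-12:15, 12:45-17:15.
Dmitri ∩ Farrukh ∩ Kavya: 11:45-12:15, 12:45-17:15.
Dmitri ∩ Farrukh ∩ Kavya ∩ Bianca: 11:45-12:15, 12:45-17:15.
Dmitri ∩ Farrukh ∩ Kavya ∩ Bianca ∩ Idris: 11:45-12:15, 12:45-17:15.
Dmitri ∩ Farrukh ∩ Kavya ∩ Bianca ∩ Idris ∩ Callum: 11:45-12:15, 12:45-17:15.
Dmitri ∩ Farrukh ∩ Kavya ∩ Bianca ∩ Idris ∩ Callum ∩ Alice: 11:45-12:00, 12:45-17:15.
Summing the common windows: 15 + 270 = 285 minutes.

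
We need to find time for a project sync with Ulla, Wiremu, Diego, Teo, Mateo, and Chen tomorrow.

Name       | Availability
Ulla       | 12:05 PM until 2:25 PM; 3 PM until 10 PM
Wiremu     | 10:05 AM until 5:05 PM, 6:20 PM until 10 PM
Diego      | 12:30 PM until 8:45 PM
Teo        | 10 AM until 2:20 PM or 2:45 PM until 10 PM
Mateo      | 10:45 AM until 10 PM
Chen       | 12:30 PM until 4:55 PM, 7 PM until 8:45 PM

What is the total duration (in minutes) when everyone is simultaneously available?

Ulla ∩ Wiremu: 12:05-14:25, 15:00-17:05, 18:20-22:00.
Ulla ∩ Wiremu ∩ Diego: 12:30-14:25, 15:00-17:05, 18:20-20:45.
Ulla ∩ Wiremu ∩ Diego ∩ Teo: 12:30-14:20, 15:00-17:05, 18:20-20:45.
Ulla ∩ Wiremu ∩ Diego ∩ Teo ∩ Mateo: 12:30-14:20, 15:00-17:05, 18:20-20:45.
Ulla ∩ Wiremu ∩ Diego ∩ Teo ∩ Mateo ∩ Chen: 12:30-14:20, 15:00-16:55, 19:00-20:45.
Summing the common windows: 110 + 115 + 105 = 330 minutes.

330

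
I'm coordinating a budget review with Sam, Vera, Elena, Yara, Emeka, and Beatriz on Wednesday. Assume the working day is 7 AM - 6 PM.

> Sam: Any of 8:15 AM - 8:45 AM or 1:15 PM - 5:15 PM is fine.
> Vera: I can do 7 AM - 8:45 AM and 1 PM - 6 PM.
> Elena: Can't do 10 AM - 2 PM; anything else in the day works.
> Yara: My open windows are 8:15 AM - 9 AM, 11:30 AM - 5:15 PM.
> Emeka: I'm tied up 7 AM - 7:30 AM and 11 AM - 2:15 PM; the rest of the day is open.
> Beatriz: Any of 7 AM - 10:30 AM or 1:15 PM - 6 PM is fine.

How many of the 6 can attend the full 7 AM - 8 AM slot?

3

Sam free: 08:15-08:45, 13:15-17:15.
Vera free: 07:00-08:45, 13:00-18:00.
Elena free: 07:00-10:00, 14:00-18:00 (invert busy blocks within the working day).
Yara free: 08:15-09:00, 11:30-17:15.
Emeka free: 07:30-11:00, 14:15-18:00 (invert busy blocks within the working day).
Beatriz free: 07:00-10:30, 13:15-18:00.
Vera, Elena, and Beatriz can make the full 07:00-08:00 slot — that's 3.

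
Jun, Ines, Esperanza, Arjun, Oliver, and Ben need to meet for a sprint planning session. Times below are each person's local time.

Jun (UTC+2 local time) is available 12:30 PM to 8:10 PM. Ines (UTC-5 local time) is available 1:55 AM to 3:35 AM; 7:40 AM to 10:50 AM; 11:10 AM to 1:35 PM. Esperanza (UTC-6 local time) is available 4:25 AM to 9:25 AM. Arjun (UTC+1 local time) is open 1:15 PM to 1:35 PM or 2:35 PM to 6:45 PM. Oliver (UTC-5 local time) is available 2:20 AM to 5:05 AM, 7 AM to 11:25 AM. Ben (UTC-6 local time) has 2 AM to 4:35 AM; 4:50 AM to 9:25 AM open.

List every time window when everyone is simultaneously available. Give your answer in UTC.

Jun in UTC: 10:30-18:10 (subtract 2h to convert from UTC+2).
Ines in UTC: 06:55-08:35, 12:40-15:50, 16:10-18:35 (add 5h to convert from UTC-5).
Esperanza in UTC: 10:25-15:25 (add 6h to convert from UTC-6).
Arjun in UTC: 12:15-12:35, 13:35-17:45 (subtract 1h to convert from UTC+1).
Oliver in UTC: 07:20-10:05, 12:00-16:25 (add 5h to convert from UTC-5).
Ben in UTC: 08:00-10:35, 10:50-15:25 (add 6h to convert from UTC-6).
Jun ∩ Ines: 12:40-15:50, 16:10-18:10.
Jun ∩ Ines ∩ Esperanza: 12:40-15:25.
Jun ∩ Ines ∩ Esperanza ∩ Arjun: 13:35-15:25.
Jun ∩ Ines ∩ Esperanza ∩ Arjun ∩ Oliver: 13:35-15:25.
Jun ∩ Ines ∩ Esperanza ∩ Arjun ∩ Oliver ∩ Ben: 13:35-15:25.
So the common availability across everyone is 13:35-15:25.

13:35-15:25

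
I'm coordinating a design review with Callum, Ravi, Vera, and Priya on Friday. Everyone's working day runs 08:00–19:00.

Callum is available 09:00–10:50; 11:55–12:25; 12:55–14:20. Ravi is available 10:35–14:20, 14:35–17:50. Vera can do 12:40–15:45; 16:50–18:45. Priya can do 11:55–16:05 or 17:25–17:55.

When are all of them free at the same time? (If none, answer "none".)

12:55-14:20

Callum ∩ Ravi: 10:35-10:50, 11:55-12:25, 12:55-14:20.
Callum ∩ Ravi ∩ Vera: 12:55-14:20.
Callum ∩ Ravi ∩ Vera ∩ Priya: 12:55-14:20.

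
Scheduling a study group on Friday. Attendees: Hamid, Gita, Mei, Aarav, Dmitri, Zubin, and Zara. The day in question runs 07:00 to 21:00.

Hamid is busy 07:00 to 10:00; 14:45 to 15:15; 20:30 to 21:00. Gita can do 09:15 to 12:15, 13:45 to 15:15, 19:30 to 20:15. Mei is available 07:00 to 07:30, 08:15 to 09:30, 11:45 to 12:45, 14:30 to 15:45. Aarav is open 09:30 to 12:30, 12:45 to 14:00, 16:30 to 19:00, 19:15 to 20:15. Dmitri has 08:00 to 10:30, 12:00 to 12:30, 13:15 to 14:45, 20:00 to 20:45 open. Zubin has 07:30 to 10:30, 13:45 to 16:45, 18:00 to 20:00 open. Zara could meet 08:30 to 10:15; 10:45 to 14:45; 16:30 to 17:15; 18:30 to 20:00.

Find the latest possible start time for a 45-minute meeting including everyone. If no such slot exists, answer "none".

none

Hamid free: 10:00-14:45, 15:15-20:30 (invert busy blocks within the working day).
Gita free: 09:15-12:15, 13:45-15:15, 19:30-20:15.
Mei free: 07:00-07:30, 08:15-09:30, 11:45-12:45, 14:30-15:45.
Aarav free: 09:30-12:30, 12:45-14:00, 16:30-19:00, 19:15-20:15.
Dmitri free: 08:00-10:30, 12:00-12:30, 13:15-14:45, 20:00-20:45.
Zubin free: 07:30-10:30, 13:45-16:45, 18:00-20:00.
Zara free: 08:30-10:15, 10:45-14:45, 16:30-17:15, 18:30-20:00.
Hamid ∩ Gita: 10:00-12:15, 13:45-14:45, 19:30-20:15.
Hamid ∩ Gita ∩ Mei: 11:45-12:15, 14:30-14:45.
Hamid ∩ Gita ∩ Mei ∩ Aarav: 11:45-12:15.
Hamid ∩ Gita ∩ Mei ∩ Aarav ∩ Dmitri: 12:00-12:15.
Hamid ∩ Gita ∩ Mei ∩ Aarav ∩ Dmitri ∩ Zubin: ∅.
Hamid ∩ Gita ∩ Mei ∩ Aarav ∩ Dmitri ∩ Zubin ∩ Zara: ∅.
There is no time when everyone is free.
No common window is at least 45 minutes long.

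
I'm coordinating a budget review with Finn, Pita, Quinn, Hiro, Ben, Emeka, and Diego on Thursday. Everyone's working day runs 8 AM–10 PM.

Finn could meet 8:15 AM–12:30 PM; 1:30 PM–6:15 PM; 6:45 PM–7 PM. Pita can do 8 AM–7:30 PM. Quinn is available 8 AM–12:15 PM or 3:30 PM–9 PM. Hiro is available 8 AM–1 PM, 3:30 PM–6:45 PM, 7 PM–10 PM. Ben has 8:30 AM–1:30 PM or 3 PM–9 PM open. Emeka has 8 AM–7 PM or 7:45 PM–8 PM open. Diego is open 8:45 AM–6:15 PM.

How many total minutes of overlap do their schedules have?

375

Finn ∩ Pita: 08:15-12:30, 13:30-18:15, 18:45-19:00.
Finn ∩ Pita ∩ Quinn: 08:15-12:15, 15:30-18:15, 18:45-19:00.
Finn ∩ Pita ∩ Quinn ∩ Hiro: 08:15-12:15, 15:30-18:15.
Finn ∩ Pita ∩ Quinn ∩ Hiro ∩ Ben: 08:30-12:15, 15:30-18:15.
Finn ∩ Pita ∩ Quinn ∩ Hiro ∩ Ben ∩ Emeka: 08:30-12:15, 15:30-18:15.
Finn ∩ Pita ∩ Quinn ∩ Hiro ∩ Ben ∩ Emeka ∩ Diego: 08:45-12:15, 15:30-18:15.
Those are the intersection windows.
Summing the common windows: 210 + 165 = 375 minutes.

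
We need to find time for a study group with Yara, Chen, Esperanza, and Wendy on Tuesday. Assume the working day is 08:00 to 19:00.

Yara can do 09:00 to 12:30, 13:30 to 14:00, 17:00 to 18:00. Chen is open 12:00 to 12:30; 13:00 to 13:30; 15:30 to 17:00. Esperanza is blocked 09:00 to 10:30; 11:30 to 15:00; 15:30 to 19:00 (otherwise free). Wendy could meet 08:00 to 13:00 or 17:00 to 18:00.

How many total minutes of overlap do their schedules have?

Yara free: 09:00-12:30, 13:30-14:00, 17:00-18:00.
Chen free: 12:00-12:30, 13:00-13:30, 15:30-17:00.
Esperanza free: 08:00-09:00, 10:30-11:30, 15:00-15:30 (invert busy blocks within the working day).
Wendy free: 08:00-13:00, 17:00-18:00.
Yara ∩ Chen: 12:00-12:30.
Yara ∩ Chen ∩ Esperanza: ∅.
Yara ∩ Chen ∩ Esperanza ∩ Wendy: ∅.
There is no time when everyone is free.
There is no common window, so the total is 0 minutes.

0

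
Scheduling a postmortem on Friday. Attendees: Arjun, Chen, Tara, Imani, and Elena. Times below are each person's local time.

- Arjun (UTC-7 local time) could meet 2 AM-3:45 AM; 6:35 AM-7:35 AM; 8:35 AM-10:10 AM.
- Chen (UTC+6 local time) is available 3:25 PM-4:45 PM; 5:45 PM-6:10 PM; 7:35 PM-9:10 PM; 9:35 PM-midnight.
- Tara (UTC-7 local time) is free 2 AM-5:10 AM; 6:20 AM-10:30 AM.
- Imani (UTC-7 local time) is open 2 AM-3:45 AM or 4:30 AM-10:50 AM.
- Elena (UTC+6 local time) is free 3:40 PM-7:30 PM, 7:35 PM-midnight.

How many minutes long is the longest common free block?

Arjun in UTC: 09:00-10:45, 13:35-14:35, 15:35-17:10 (add 7h to convert from UTC-7).
Chen in UTC: 09:25-10:45, 11:45-12:10, 13:35-15:10, 15:35-18:00 (subtract 6h to convert from UTC+6).
Tara in UTC: 09:00-12:10, 13:20-17:30 (add 7h to convert from UTC-7).
Imani in UTC: 09:00-10:45, 11:30-17:50 (add 7h to convert from UTC-7).
Elena in UTC: 09:40-13:30, 13:35-18:00 (subtract 6h to convert from UTC+6).
Arjun ∩ Chen: 09:25-10:45, 13:35-14:35, 15:35-17:10.
Arjun ∩ Chen ∩ Tara: 09:25-10:45, 13:35-14:35, 15:35-17:10.
Arjun ∩ Chen ∩ Tara ∩ Imani: 09:25-10:45, 13:35-14:35, 15:35-17:10.
Arjun ∩ Chen ∩ Tara ∩ Imani ∩ Elena: 09:40-10:45, 13:35-14:35, 15:35-17:10.
The longest is 15:35-17:10 at 95 minutes.

95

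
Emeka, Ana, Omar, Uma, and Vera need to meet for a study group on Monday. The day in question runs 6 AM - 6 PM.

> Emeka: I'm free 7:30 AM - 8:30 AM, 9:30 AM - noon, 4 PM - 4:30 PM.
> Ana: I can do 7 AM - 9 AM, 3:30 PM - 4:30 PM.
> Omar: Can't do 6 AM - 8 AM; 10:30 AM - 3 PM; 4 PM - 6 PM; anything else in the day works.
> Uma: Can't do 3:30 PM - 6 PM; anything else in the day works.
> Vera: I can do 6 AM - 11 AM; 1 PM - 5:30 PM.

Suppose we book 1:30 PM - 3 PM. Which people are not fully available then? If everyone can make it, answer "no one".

Ana, Emeka, Omar

Emeka free: 07:30-08:30, 09:30-12:00, 16:00-16:30.
Ana free: 07:00-09:00, 15:30-16:30.
Omar free: 08:00-10:30, 15:00-16:00 (invert busy blocks within the working day).
Uma free: 06:00-15:30 (invert busy blocks within the working day).
Vera free: 06:00-11:00, 13:00-17:30.
Emeka: not fully free for 13:30-15:00. Ana: not fully free for 13:30-15:00. Omar: not fully free for 13:30-15:00. Uma: free for 13:30-15:00. Vera: free for 13:30-15:00.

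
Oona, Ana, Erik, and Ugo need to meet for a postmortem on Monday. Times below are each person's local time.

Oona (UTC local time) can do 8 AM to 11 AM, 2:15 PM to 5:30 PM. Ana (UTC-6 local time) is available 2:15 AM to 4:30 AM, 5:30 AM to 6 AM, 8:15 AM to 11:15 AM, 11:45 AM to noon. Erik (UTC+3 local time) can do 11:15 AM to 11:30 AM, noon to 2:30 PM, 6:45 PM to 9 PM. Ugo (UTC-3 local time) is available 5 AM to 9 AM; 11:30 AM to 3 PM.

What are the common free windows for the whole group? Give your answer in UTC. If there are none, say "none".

08:15-08:30, 09:00-10:30, 15:45-17:15

Oona in UTC: 08:00-11:00, 14:15-17:30.
Ana in UTC: 08:15-10:30, 11:30-12:00, 14:15-17:15, 17:45-18:00 (add 6h to convert from UTC-6).
Erik in UTC: 08:15-08:30, 09:00-11:30, 15:45-18:00 (subtract 3h to convert from UTC+3).
Ugo in UTC: 08:00-12:00, 14:30-18:00 (add 3h to convert from UTC-3).
Oona ∩ Ana: 08:15-10:30, 14:15-17:15.
Oona ∩ Ana ∩ Erik: 08:15-08:30, 09:00-10:30, 15:45-17:15.
Oona ∩ Ana ∩ Erik ∩ Ugo: 08:15-08:30, 09:00-10:30, 15:45-17:15.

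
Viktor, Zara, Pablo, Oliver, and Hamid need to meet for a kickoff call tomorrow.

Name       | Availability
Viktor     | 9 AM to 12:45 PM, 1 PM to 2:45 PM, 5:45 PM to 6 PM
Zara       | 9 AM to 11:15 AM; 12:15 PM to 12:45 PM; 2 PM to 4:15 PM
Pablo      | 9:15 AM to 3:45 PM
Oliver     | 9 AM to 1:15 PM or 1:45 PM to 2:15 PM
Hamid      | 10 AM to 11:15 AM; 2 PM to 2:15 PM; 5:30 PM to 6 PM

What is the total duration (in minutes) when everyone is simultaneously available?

90

Viktor ∩ Zara: 09:00-11:15, 12:15-12:45, 14:00-14:45.
Viktor ∩ Zara ∩ Pablo: 09:15-11:15, 12:15-12:45, 14:00-14:45.
Viktor ∩ Zara ∩ Pablo ∩ Oliver: 09:15-11:15, 12:15-12:45, 14:00-14:15.
Viktor ∩ Zara ∩ Pablo ∩ Oliver ∩ Hamid: 10:00-11:15, 14:00-14:15.
So the common availability across everyone is 10:00-11:15, 14:00-14:15.
Summing the common windows: 75 + 15 = 90 minutes.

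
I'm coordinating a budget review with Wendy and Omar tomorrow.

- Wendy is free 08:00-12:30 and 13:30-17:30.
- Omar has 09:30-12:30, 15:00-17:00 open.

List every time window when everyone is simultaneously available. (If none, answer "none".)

09:30-12:30, 15:00-17:00

Wendy ∩ Omar: 09:30-12:30, 15:00-17:00.
Those are the intersection windows.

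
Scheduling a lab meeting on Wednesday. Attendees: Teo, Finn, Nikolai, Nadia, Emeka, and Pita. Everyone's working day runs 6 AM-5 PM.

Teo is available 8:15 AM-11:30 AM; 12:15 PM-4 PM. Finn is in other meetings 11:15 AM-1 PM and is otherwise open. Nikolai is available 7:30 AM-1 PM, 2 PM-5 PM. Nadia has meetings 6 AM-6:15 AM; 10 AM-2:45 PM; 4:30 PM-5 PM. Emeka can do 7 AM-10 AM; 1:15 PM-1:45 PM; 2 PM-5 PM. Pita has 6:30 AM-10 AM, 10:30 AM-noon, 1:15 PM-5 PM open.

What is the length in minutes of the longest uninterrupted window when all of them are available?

Teo free: 08:15-11:30, 12:15-16:00.
Finn free: 06:00-11:15, 13:00-17:00 (invert busy blocks within the working day).
Nikolai free: 07:30-13:00, 14:00-17:00.
Nadia free: 06:15-10:00, 14:45-16:30 (invert busy blocks within the working day).
Emeka free: 07:00-10:00, 13:15-13:45, 14:00-17:00.
Pita free: 06:30-10:00, 10:30-12:00, 13:15-17:00.
Teo ∩ Finn: 08:15-11:15, 13:00-16:00.
Teo ∩ Finn ∩ Nikolai: 08:15-11:15, 14:00-16:00.
Teo ∩ Finn ∩ Nikolai ∩ Nadia: 08:15-10:00, 14:45-16:00.
Teo ∩ Finn ∩ Nikolai ∩ Nadia ∩ Emeka: 08:15-10:00, 14:45-16:00.
Teo ∩ Finn ∩ Nikolai ∩ Nadia ∩ Emeka ∩ Pita: 08:15-10:00, 14:45-16:00.
So the common availability across everyone is 08:15-10:00, 14:45-16:00.
The longest is 08:15-10:00 at 105 minutes.

105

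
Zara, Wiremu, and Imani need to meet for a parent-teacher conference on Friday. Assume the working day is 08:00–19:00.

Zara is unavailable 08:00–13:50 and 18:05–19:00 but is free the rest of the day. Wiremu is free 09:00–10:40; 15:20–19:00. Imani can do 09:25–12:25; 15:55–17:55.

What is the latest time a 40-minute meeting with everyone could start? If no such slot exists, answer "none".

Zara free: 13:50-18:05 (invert busy blocks within the working day).
Wiremu free: 09:00-10:40, 15:20-19:00.
Imani free: 09:25-12:25, 15:55-17:55.
Zara ∩ Wiremu: 15:20-18:05.
Zara ∩ Wiremu ∩ Imani: 15:55-17:55.
The last common window of at least 40 minutes is 15:55-17:55; a 40-minute meeting can start as late as 17:15 and still end by 17:55.

17:15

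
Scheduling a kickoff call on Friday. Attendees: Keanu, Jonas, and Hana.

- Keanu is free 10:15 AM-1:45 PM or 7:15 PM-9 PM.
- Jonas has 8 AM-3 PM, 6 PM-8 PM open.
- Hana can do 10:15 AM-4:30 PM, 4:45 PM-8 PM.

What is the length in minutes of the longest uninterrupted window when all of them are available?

Keanu ∩ Jonas: 10:15-13:45, 19:15-20:00.
Keanu ∩ Jonas ∩ Hana: 10:15-13:45, 19:15-20:00.
Those are the intersection windows.
The longest is 10:15-13:45 at 210 minutes.

210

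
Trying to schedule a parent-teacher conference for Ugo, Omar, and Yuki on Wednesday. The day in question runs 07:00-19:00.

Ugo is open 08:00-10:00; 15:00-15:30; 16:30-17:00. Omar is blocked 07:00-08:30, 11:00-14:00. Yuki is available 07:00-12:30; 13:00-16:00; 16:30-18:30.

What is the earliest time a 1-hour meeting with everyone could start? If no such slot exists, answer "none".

Ugo free: 08:00-10:00, 15:00-15:30, 16:30-17:00.
Omar free: 08:30-11:00, 14:00-19:00 (invert busy blocks within the working day).
Yuki free: 07:00-12:30, 13:00-16:00, 16:30-18:30.
Ugo ∩ Omar: 08:30-10:00, 15:00-15:30, 16:30-17:00.
Ugo ∩ Omar ∩ Yuki: 08:30-10:00, 15:00-15:30, 16:30-17:00.
Those are the intersection windows.
The first common window of at least 60 minutes is 08:30-10:00, so the earliest start is 08:30.

08:30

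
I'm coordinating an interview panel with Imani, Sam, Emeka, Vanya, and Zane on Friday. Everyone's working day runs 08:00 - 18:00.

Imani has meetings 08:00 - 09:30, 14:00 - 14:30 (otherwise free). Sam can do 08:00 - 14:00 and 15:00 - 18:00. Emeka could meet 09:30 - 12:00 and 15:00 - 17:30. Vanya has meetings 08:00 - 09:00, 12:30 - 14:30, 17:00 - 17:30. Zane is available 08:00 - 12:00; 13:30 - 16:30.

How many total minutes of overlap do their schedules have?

240

Imani free: 09:30-14:00, 14:30-18:00 (invert busy blocks within the working day).
Sam free: 08:00-14:00, 15:00-18:00.
Emeka free: 09:30-12:00, 15:00-17:30.
Vanya free: 09:00-12:30, 14:30-17:00, 17:30-18:00 (invert busy blocks within the working day).
Zane free: 08:00-12:00, 13:30-16:30.
Imani ∩ Sam: 09:30-14:00, 15:00-18:00.
Imani ∩ Sam ∩ Emeka: 09:30-12:00, 15:00-17:30.
Imani ∩ Sam ∩ Emeka ∩ Vanya: 09:30-12:00, 15:00-17:00.
Imani ∩ Sam ∩ Emeka ∩ Vanya ∩ Zane: 09:30-12:00, 15:00-16:30.
Summing the common windows: 150 + 90 = 240 minutes.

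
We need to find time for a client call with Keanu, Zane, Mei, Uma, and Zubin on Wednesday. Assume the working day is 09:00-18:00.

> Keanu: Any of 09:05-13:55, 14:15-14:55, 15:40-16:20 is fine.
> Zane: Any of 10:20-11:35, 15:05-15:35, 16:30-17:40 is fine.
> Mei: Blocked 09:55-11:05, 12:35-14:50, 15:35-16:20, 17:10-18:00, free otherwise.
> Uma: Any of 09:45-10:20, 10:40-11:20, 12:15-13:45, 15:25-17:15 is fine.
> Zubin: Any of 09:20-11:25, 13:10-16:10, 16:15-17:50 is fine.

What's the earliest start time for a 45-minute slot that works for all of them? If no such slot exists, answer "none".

Keanu free: 09:05-13:55, 14:15-14:55, 15:40-16:20.
Zane free: 10:20-11:35, 15:05-15:35, 16:30-17:40.
Mei free: 09:00-09:55, 11:05-12:35, 14:50-15:35, 16:20-17:10 (invert busy blocks within the working day).
Uma free: 09:45-10:20, 10:40-11:20, 12:15-13:45, 15:25-17:15.
Zubin free: 09:20-11:25, 13:10-16:10, 16:15-17:50.
Keanu ∩ Zane: 10:20-11:35.
Keanu ∩ Zane ∩ Mei: 11:05-11:35.
Keanu ∩ Zane ∩ Mei ∩ Uma: 11:05-11:20.
Keanu ∩ Zane ∩ Mei ∩ Uma ∩ Zubin: 11:05-11:20.
So the common availability across everyone is 11:05-11:20.
No common window is at least 45 minutes long.

none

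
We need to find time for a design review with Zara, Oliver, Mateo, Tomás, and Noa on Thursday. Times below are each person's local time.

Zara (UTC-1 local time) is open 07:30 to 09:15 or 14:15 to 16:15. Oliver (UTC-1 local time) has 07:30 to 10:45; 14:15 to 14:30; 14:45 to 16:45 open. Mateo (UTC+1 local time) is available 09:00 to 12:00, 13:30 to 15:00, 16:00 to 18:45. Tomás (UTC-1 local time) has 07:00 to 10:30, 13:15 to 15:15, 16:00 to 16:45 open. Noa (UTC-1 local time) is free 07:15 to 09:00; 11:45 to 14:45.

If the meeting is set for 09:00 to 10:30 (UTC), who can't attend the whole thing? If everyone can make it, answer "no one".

Noa, Zara

Zara in UTC: 08:30-10:15, 15:15-17:15 (add 1h to convert from UTC-1).
Oliver in UTC: 08:30-11:45, 15:15-15:30, 15:45-17:45 (add 1h to convert from UTC-1).
Mateo in UTC: 08:00-11:00, 12:30-14:00, 15:00-17:45 (subtract 1h to convert from UTC+1).
Tomás in UTC: 08:00-11:30, 14:15-16:15, 17:00-17:45 (add 1h to convert from UTC-1).
Noa in UTC: 08:15-10:00, 12:45-15:45 (add 1h to convert from UTC-1).
Zara: not fully free for 09:00-10:30. Oliver: free for 09:00-10:30. Mateo: free for 09:00-10:30. Tomás: free for 09:00-10:30. Noa: not fully free for 09:00-10:30.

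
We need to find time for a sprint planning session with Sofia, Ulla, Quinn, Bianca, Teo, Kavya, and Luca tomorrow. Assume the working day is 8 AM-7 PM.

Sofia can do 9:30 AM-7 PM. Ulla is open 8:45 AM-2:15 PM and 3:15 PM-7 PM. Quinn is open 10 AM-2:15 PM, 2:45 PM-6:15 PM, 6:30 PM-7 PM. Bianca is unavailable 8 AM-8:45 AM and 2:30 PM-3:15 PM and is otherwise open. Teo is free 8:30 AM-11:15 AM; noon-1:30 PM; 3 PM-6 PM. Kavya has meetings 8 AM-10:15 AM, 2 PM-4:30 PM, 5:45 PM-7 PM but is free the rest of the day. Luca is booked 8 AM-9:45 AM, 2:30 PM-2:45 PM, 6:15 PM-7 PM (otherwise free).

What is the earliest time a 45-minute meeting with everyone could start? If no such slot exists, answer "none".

Sofia free: 09:30-19:00.
Ulla free: 08:45-14:15, 15:15-19:00.
Quinn free: 10:00-14:15, 14:45-18:15, 18:30-19:00.
Bianca free: 08:45-14:30, 15:15-19:00 (invert busy blocks within the working day).
Teo free: 08:30-11:15, 12:00-13:30, 15:00-18:00.
Kavya free: 10:15-14:00, 16:30-17:45 (invert busy blocks within the working day).
Luca free: 09:45-14:30, 14:45-18:15 (invert busy blocks within the working day).
Sofia ∩ Ulla: 09:30-14:15, 15:15-19:00.
Sofia ∩ Ulla ∩ Quinn: 10:00-14:15, 15:15-18:15, 18:30-19:00.
Sofia ∩ Ulla ∩ Quinn ∩ Bianca: 10:00-14:15, 15:15-18:15, 18:30-19:00.
Sofia ∩ Ulla ∩ Quinn ∩ Bianca ∩ Teo: 10:00-11:15, 12:00-13:30, 15:15-18:00.
Sofia ∩ Ulla ∩ Quinn ∩ Bianca ∩ Teo ∩ Kavya: 10:15-11:15, 12:00-13:30, 16:30-17:45.
Sofia ∩ Ulla ∩ Quinn ∩ Bianca ∩ Teo ∩ Kavya ∩ Luca: 10:15-11:15, 12:00-13:30, 16:30-17:45.
The first common window of at least 45 minutes is 10:15-11:15, so the earliest start is 10:15.

10:15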